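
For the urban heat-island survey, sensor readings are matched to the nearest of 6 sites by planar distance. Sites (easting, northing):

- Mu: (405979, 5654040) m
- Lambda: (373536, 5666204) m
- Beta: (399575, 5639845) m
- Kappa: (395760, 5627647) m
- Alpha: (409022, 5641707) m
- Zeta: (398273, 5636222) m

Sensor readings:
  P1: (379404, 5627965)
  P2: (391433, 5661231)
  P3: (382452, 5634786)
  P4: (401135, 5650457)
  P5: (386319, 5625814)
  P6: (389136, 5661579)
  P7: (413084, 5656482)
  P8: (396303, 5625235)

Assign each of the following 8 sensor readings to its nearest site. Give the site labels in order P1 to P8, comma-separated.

P1 → Kappa (d²=267619860.00)
P2 → Mu (d²=263296597.00)
P3 → Kappa (d²=228068185.00)
P4 → Mu (d²=36302225.00)
P5 → Kappa (d²=92492370.00)
P6 → Lambda (d²=264750625.00)
P7 → Mu (d²=56444389.00)
P8 → Kappa (d²=6112593.00)

Kappa, Mu, Kappa, Mu, Kappa, Lambda, Mu, Kappa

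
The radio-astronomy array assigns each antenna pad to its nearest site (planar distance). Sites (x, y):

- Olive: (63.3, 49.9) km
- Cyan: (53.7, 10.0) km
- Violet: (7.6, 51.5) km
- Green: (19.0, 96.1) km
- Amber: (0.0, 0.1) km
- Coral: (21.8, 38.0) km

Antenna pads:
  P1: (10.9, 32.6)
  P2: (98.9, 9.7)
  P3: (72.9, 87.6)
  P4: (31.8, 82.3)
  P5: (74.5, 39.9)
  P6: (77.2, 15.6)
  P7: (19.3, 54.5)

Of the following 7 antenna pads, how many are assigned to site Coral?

1

P1 → Coral
P2 → Cyan
P3 → Olive
P4 → Green
P5 → Olive
P6 → Cyan
P7 → Violet
1 of the 7 goes to Coral.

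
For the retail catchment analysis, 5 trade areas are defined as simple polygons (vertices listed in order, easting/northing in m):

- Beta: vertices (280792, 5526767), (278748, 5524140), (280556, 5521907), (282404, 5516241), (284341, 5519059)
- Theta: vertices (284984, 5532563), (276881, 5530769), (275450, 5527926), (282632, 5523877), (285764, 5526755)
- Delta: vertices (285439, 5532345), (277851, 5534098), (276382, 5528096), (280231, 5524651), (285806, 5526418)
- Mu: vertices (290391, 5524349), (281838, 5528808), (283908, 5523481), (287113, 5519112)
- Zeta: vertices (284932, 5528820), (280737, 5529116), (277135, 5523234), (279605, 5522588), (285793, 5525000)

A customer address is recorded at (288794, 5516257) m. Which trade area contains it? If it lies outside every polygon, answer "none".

none

Cast a ray rightward from (288794, 5516257). For each polygon, the edges (by vertex number in listed order) whose endpoints lie on opposite sides of northing = 5516257, where each meets that height, and whether that is right or left of the point:
Beta: 3–4 at easting≈282398.8 (left), 4–5 at easting≈282415.0 (left) → 0 crossings.
Theta: no edge straddles that height → 0 crossings.
Delta: no edge straddles that height → 0 crossings.
Mu: no edge straddles that height → 0 crossings.
Zeta: no edge straddles that height → 0 crossings.
All counts are even, so the point lies outside every listed polygon.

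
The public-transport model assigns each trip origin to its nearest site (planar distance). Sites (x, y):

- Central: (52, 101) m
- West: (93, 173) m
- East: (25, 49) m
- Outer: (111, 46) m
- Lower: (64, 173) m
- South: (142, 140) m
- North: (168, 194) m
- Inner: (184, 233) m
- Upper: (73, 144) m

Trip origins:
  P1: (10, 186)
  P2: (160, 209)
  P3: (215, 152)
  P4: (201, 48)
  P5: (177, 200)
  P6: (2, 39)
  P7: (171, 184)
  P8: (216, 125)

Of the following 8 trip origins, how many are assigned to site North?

P1 → Lower
P2 → North
P3 → North
P4 → Outer
P5 → North
P6 → East
P7 → North
P8 → South
4 of the 8 go to North.

4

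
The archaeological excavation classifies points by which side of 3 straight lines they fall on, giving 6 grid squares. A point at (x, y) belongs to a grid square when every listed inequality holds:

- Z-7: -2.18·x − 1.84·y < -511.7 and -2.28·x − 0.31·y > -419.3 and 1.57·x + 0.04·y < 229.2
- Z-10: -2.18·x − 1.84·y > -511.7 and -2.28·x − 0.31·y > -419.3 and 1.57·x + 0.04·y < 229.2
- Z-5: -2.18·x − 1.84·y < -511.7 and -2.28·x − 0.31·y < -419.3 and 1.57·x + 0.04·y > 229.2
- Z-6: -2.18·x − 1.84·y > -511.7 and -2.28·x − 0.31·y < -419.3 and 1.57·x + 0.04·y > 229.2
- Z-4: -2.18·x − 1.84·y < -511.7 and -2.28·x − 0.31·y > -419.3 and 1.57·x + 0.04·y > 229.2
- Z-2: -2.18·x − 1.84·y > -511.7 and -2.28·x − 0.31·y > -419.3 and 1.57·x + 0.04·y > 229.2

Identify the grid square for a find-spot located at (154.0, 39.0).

Z-2

-2.18·154.0 − 1.84·39.0 = -407.480, which is > -511.7
-2.28·154.0 − 0.31·39.0 = -363.210, which is > -419.3
1.57·154.0 + 0.04·39.0 = 243.340, which is > 229.2
This sign pattern matches Z-2.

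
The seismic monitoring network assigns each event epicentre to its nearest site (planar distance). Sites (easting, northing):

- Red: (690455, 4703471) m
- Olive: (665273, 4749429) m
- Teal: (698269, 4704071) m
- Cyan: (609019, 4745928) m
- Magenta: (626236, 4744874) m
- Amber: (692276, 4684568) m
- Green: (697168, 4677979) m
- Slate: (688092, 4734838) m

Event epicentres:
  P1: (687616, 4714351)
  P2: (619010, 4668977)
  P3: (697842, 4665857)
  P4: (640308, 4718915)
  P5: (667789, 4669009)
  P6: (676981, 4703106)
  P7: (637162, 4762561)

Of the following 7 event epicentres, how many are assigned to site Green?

P1 → Red
P2 → Amber
P3 → Green
P4 → Magenta
P5 → Amber
P6 → Red
P7 → Magenta
1 of the 7 goes to Green.

1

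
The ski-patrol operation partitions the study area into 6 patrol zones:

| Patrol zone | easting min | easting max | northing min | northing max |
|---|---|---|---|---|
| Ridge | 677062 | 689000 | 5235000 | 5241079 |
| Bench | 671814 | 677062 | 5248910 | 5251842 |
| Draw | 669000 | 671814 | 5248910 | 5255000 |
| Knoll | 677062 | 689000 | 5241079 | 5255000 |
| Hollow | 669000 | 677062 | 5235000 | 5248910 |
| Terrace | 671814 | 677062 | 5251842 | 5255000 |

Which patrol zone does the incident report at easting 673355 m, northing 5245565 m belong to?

Hollow

The point has easting = 673355 and northing = 5245565.
Only Hollow satisfies 669000 ≤ easting ≤ 677062 and 5235000 ≤ northing ≤ 5248910.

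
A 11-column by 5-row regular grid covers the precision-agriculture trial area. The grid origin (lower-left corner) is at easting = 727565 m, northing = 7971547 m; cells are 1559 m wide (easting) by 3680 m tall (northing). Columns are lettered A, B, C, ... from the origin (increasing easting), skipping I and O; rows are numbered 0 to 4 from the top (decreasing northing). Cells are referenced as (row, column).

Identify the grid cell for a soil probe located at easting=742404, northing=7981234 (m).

(2, K)

Column index: ⌊(742404 − 727565) / 1559⌋ = ⌊9.518⌋ = 9 → column K
Row offset from origin: ⌊(7981234 − 7971547) / 3680⌋ = ⌊2.632⌋ = 2 → row 2 (counted from top)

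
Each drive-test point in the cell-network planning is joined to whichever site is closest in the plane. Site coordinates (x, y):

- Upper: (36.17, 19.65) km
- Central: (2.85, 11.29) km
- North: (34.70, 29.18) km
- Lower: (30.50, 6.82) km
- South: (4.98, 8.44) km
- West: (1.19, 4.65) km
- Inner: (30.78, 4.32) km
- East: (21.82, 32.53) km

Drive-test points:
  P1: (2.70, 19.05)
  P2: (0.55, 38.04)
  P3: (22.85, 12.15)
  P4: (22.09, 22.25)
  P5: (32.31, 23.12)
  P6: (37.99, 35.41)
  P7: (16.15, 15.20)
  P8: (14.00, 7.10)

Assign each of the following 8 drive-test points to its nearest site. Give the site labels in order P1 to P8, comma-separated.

Central, East, Lower, East, Upper, North, South, South

P1 → Central (d²=60.24)
P2 → East (d²=482.77)
P3 → Lower (d²=86.93)
P4 → East (d²=105.75)
P5 → Upper (d²=26.94)
P6 → North (d²=49.64)
P7 → South (d²=170.47)
P8 → South (d²=83.16)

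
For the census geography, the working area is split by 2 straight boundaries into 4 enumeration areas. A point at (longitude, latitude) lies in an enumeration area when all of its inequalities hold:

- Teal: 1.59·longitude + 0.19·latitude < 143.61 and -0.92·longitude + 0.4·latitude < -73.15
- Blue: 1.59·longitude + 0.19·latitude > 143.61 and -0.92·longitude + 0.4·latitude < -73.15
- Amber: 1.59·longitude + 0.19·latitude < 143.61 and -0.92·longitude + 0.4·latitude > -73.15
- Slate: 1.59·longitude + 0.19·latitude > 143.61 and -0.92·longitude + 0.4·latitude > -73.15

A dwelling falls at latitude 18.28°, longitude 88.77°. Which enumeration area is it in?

Blue

1.59·88.77 + 0.19·18.28 = 144.617, which is > 143.61
-0.92·88.77 + 0.4·18.28 = -74.356, which is < -73.15
This sign pattern matches Blue.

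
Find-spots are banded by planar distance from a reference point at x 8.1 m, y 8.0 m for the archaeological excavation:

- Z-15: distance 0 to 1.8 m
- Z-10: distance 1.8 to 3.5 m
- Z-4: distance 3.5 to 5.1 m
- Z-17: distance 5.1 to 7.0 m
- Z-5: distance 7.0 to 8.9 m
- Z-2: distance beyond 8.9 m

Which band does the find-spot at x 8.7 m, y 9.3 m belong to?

Distance = √((8.7−8.1)² + (9.3−8.0)²) = √(0.360 + 1.690) = 1.432 m.
0 ≤ 1.432 < 1.8 → Z-15.

Z-15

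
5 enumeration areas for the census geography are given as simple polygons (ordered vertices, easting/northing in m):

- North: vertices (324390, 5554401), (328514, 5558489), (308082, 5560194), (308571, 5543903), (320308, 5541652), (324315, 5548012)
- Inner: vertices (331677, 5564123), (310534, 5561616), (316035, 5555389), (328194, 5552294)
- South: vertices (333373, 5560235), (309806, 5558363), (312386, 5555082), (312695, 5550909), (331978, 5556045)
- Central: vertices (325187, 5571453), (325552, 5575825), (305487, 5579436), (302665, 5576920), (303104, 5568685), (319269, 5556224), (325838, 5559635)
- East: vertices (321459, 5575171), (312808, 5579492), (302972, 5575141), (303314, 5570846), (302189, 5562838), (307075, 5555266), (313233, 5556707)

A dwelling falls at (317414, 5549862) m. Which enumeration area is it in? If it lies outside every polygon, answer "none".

Cast a ray rightward from (317414, 5549862). For each polygon, the edges (by vertex number in listed order) whose endpoints lie on opposite sides of northing = 5549862, where each meets that height, and whether that is right or left of the point:
North: 3–4 at easting≈308392.1 (left), 6–1 at easting≈324336.7 (right) → 1 crossing.
Inner: no edge straddles that height → 0 crossings.
South: no edge straddles that height → 0 crossings.
Central: no edge straddles that height → 0 crossings.
East: no edge straddles that height → 0 crossings.
Only North has an odd count, so the point is inside North.

North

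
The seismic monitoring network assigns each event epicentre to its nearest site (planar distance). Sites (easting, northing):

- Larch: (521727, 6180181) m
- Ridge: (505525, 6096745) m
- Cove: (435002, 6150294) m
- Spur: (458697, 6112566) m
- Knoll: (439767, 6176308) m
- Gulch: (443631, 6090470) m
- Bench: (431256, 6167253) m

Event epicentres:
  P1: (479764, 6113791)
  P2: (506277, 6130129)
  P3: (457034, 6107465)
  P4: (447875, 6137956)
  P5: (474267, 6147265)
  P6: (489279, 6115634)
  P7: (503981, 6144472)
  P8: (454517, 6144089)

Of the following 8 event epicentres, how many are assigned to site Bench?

0

P1 → Spur
P2 → Ridge
P3 → Spur
P4 → Cove
P5 → Spur
P6 → Ridge
P7 → Larch
P8 → Cove
0 of the 8 go to Bench.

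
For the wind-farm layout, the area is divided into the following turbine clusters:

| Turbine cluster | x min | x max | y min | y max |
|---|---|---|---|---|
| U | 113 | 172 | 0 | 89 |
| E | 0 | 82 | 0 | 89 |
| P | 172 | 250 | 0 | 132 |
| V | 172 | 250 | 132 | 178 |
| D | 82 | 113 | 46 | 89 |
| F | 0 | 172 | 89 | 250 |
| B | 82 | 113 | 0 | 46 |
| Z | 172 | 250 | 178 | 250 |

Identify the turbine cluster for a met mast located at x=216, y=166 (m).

The point has x = 216 and y = 166.
Only V satisfies 172 ≤ x ≤ 250 and 132 ≤ y ≤ 178.

V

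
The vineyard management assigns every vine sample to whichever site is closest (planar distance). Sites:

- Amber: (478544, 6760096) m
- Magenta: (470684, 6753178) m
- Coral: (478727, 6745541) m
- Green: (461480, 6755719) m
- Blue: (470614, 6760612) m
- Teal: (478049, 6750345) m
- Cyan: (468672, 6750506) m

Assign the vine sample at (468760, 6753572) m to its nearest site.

Magenta

Squared distances to each site:
Amber: 138289232.000; Magenta: 3857012.000; Coral: 163838050.000; Green: 57608009.000; Blue: 52998916.000; Teal: 96699050.000; Cyan: 9408100.000.
Minimum at Magenta.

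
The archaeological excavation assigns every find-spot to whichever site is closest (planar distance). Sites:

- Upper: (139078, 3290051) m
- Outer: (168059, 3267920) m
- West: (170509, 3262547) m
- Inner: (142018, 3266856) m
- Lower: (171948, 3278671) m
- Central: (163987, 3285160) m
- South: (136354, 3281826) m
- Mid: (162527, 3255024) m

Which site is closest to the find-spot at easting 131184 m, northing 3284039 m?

Squared distances to each site:
Upper: 98459380.000; Outer: 1619587786.000; West: 2008361689.000; Inner: 412631045.000; Lower: 1690519120.000; Central: 1077293450.000; South: 31626269.000; Mid: 1824253874.000.
Minimum at South.

South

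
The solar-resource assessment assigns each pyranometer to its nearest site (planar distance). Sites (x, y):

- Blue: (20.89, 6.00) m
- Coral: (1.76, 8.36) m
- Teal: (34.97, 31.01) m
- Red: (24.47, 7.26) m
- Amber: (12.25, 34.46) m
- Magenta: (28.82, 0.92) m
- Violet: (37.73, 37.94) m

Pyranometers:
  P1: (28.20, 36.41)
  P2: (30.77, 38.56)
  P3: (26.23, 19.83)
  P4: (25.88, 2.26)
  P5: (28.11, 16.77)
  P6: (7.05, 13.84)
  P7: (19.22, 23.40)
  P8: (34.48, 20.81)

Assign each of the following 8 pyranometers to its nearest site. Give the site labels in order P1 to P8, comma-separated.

P1 → Teal (d²=74.99)
P2 → Violet (d²=48.83)
P3 → Red (d²=161.10)
P4 → Magenta (d²=10.44)
P5 → Red (d²=103.69)
P6 → Coral (d²=58.01)
P7 → Amber (d²=170.90)
P8 → Teal (d²=104.28)

Teal, Violet, Red, Magenta, Red, Coral, Amber, Teal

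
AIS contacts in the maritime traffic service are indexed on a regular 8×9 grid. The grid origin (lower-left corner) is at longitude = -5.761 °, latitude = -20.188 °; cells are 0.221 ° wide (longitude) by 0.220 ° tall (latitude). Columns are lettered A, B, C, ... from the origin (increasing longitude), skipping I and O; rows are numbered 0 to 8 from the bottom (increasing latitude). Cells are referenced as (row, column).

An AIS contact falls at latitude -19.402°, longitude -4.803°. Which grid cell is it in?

Column index: ⌊(-4.803 − -5.761) / 0.221⌋ = ⌊4.335⌋ = 4 → column E
Row offset from origin: ⌊(-19.402 − -20.188) / 0.220⌋ = ⌊3.573⌋ = 3 → row 3

(3, E)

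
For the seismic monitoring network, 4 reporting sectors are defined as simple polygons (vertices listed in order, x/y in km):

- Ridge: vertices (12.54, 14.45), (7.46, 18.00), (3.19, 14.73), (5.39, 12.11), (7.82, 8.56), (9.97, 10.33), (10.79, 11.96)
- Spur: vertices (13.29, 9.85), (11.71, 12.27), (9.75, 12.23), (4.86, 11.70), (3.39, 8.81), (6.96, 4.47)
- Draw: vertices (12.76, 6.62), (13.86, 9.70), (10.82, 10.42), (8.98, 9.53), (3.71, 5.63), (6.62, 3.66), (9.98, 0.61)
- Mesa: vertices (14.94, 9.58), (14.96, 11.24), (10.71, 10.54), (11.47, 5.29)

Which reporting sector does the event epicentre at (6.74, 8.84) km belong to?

Cast a ray rightward from (6.74, 8.84). For each polygon, the edges (by vertex number in listed order) whose endpoints lie on opposite sides of y = 8.84, where each meets that height, and whether that is right or left of the point:
Ridge: 4–5 at x≈7.628 (right), 5–6 at x≈8.160 (right) → 2 crossings.
Spur: 4–5 at x≈3.405 (left), 6–1 at x≈12.102 (right) → 1 crossing.
Draw: 1–2 at x≈13.553 (right), 4–5 at x≈8.048 (right) → 2 crossings.
Mesa: 3–4 at x≈10.956 (right), 4–1 at x≈14.341 (right) → 2 crossings.
Only Spur has an odd count, so the point is inside Spur.

Spur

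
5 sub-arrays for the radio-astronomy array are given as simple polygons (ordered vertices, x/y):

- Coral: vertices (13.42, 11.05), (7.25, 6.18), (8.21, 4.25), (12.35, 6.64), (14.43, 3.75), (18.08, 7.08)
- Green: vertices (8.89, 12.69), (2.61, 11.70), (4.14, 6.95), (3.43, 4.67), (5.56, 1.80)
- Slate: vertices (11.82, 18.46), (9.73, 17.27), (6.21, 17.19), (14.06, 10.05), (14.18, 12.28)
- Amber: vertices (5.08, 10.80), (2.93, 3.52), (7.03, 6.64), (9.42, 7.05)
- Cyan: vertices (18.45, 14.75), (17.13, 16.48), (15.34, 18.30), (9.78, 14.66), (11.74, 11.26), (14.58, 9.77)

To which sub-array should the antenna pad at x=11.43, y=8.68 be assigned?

Cast a ray rightward from (11.43, 8.68). For each polygon, the edges (by vertex number in listed order) whose endpoints lie on opposite sides of y = 8.68, where each meets that height, and whether that is right or left of the point:
Coral: 1–2 at x≈10.417 (left), 6–1 at x≈16.202 (right) → 1 crossing.
Green: 2–3 at x≈3.583 (left), 5–1 at x≈7.664 (left) → 0 crossings.
Slate: no edge straddles that height → 0 crossings.
Amber: 1–2 at x≈4.454 (left), 4–1 at x≈7.534 (left) → 0 crossings.
Cyan: no edge straddles that height → 0 crossings.
Only Coral has an odd count, so the point is inside Coral.

Coral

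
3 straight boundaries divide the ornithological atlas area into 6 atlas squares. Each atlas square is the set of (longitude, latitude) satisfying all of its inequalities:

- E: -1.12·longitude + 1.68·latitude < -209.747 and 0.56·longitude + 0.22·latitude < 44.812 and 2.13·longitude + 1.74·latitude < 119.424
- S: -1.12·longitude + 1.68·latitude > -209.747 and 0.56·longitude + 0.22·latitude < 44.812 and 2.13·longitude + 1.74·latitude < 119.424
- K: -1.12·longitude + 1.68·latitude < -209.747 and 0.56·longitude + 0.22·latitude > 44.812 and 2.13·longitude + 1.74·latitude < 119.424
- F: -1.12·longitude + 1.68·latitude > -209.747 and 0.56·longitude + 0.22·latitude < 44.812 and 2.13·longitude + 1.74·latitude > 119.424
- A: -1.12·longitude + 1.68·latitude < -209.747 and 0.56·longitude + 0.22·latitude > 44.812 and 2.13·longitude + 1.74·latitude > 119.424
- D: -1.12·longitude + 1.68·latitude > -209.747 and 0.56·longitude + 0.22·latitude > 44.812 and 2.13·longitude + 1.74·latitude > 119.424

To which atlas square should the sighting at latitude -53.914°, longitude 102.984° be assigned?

-1.12·102.984 + 1.68·-53.914 = -205.918, which is > -209.747
0.56·102.984 + 0.22·-53.914 = 45.810, which is > 44.812
2.13·102.984 + 1.74·-53.914 = 125.546, which is > 119.424
This sign pattern matches D.

D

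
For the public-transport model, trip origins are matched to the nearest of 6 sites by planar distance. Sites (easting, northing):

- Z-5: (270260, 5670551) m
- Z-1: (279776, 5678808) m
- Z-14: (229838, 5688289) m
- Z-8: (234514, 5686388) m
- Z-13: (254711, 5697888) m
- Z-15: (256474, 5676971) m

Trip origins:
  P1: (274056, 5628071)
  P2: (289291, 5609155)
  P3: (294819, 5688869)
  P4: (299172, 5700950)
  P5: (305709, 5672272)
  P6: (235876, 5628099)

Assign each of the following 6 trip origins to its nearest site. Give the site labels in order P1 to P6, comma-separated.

Z-5, Z-5, Z-1, Z-1, Z-1, Z-15

P1 → Z-5 (d²=1818960016.00)
P2 → Z-5 (d²=4131647777.00)
P3 → Z-1 (d²=327515570.00)
P4 → Z-1 (d²=866472980.00)
P5 → Z-1 (d²=715239785.00)
P6 → Z-15 (d²=2812749988.00)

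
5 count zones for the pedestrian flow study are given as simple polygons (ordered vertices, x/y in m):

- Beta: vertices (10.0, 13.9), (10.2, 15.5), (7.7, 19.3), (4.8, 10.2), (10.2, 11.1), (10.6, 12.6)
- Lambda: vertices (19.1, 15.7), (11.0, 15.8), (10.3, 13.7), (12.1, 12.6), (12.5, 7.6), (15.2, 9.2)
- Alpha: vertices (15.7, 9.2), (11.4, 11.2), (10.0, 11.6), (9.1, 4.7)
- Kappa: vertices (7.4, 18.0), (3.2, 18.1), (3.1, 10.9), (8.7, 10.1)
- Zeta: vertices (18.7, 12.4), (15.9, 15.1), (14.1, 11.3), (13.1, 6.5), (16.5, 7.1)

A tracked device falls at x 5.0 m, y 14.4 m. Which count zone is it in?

Kappa

Cast a ray rightward from (5.0, 14.4). For each polygon, the edges (by vertex number in listed order) whose endpoints lie on opposite sides of y = 14.4, where each meets that height, and whether that is right or left of the point:
Beta: 1–2 at x≈10.06 (right), 3–4 at x≈6.14 (right) → 2 crossings.
Lambda: 2–3 at x≈10.53 (right), 6–1 at x≈18.32 (right) → 2 crossings.
Alpha: no edge straddles that height → 0 crossings.
Kappa: 2–3 at x≈3.15 (left), 4–1 at x≈7.99 (right) → 1 crossing.
Zeta: 1–2 at x≈16.63 (right), 2–3 at x≈15.57 (right) → 2 crossings.
Only Kappa has an odd count, so the point is inside Kappa.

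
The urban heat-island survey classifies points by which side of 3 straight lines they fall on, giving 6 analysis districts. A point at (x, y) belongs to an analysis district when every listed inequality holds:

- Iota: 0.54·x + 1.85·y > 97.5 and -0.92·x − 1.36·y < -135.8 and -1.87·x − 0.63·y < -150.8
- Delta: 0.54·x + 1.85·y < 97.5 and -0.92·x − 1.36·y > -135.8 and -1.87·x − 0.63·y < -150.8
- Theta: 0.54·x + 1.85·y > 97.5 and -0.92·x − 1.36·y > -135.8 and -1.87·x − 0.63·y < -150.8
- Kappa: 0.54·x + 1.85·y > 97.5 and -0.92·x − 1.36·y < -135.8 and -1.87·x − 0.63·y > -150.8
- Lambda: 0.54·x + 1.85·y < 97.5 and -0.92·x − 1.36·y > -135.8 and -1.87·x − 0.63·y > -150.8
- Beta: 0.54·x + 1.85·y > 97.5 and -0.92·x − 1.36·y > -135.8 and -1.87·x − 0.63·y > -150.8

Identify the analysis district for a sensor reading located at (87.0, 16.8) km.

0.54·87.0 + 1.85·16.8 = 78.060, which is < 97.5
-0.92·87.0 − 1.36·16.8 = -102.888, which is > -135.8
-1.87·87.0 − 0.63·16.8 = -173.274, which is < -150.8
This sign pattern matches Delta.

Delta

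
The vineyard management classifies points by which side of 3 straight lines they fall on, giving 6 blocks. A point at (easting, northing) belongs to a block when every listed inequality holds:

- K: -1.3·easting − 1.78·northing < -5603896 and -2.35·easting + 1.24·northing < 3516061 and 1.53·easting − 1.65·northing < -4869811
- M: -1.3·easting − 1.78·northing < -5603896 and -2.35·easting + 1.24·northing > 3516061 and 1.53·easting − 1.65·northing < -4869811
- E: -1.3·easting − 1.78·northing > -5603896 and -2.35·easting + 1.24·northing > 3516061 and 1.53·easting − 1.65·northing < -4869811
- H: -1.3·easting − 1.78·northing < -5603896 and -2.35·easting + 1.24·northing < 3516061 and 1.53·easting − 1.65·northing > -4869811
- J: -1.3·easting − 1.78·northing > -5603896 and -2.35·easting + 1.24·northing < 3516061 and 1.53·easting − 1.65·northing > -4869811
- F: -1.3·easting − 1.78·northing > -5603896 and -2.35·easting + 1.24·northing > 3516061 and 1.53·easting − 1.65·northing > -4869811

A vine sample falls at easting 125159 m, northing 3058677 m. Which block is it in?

-1.3·125159 − 1.78·3058677 = -5607151.760, which is < -5603896
-2.35·125159 + 1.24·3058677 = 3498635.830, which is < 3516061
1.53·125159 − 1.65·3058677 = -4855323.780, which is > -4869811
This sign pattern matches H.

H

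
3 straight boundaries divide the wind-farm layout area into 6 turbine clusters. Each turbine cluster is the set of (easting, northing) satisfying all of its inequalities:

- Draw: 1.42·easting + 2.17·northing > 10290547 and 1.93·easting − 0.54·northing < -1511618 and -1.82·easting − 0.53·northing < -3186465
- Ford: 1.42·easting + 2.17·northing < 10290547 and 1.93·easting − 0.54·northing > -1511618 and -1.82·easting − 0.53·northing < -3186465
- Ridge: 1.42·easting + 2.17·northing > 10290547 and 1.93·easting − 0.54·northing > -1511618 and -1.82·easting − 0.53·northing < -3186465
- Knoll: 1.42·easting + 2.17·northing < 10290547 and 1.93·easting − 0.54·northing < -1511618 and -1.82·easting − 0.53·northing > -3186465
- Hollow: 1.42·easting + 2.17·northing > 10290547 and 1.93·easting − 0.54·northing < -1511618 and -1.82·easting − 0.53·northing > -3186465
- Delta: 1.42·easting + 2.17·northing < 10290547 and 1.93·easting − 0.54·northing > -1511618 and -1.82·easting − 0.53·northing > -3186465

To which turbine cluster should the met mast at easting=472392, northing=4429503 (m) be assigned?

1.42·472392 + 2.17·4429503 = 10282818.150, which is < 10290547
1.93·472392 − 0.54·4429503 = -1480215.060, which is > -1511618
-1.82·472392 − 0.53·4429503 = -3207390.030, which is < -3186465
This sign pattern matches Ford.

Ford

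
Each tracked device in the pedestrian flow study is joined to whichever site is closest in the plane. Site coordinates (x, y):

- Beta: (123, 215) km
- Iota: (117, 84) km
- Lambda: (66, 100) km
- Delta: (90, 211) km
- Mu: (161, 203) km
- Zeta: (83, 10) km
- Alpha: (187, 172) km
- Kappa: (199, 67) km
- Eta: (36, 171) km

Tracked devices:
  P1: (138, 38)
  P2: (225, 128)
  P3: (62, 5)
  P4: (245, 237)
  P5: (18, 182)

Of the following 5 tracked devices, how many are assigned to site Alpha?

P1 → Iota
P2 → Alpha
P3 → Zeta
P4 → Alpha
P5 → Eta
2 of the 5 go to Alpha.

2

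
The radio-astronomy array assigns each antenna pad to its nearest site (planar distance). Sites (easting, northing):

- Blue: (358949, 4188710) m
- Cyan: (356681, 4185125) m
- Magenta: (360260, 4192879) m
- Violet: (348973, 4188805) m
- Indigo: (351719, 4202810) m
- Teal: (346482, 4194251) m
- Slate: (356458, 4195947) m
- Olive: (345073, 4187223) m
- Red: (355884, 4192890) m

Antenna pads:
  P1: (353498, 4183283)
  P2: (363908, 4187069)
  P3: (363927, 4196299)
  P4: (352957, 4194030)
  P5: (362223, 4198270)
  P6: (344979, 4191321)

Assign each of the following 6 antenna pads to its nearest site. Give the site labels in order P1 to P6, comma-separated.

P1 → Cyan (d²=13524453.00)
P2 → Blue (d²=27284562.00)
P3 → Magenta (d²=25143289.00)
P4 → Red (d²=9866929.00)
P5 → Magenta (d²=32916250.00)
P6 → Teal (d²=10843909.00)

Cyan, Blue, Magenta, Red, Magenta, Teal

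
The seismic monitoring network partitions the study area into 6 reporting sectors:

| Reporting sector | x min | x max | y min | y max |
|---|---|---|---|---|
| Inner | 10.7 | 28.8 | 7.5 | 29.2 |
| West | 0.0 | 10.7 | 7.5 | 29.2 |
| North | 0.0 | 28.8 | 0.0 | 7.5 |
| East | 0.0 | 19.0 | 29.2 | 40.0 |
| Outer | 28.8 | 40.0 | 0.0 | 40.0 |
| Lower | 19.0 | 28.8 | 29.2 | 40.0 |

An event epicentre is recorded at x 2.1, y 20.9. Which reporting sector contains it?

West

The point has x = 2.1 and y = 20.9.
Only West satisfies 0.0 ≤ x ≤ 10.7 and 7.5 ≤ y ≤ 29.2.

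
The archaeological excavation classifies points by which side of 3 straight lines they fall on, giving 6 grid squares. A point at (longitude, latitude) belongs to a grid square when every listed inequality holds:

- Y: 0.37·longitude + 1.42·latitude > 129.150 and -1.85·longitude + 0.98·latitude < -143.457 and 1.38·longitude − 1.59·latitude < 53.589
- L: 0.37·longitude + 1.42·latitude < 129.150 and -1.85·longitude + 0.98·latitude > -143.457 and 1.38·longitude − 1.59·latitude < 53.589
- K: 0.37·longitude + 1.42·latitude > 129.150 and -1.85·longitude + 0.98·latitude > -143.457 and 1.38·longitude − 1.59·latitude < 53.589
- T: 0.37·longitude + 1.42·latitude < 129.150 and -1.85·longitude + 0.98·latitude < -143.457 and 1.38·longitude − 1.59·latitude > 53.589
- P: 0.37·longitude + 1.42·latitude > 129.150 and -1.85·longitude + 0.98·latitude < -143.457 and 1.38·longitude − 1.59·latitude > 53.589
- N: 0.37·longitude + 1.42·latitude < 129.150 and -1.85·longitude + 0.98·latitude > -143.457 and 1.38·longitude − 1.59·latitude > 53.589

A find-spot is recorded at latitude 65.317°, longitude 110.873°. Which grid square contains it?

0.37·110.873 + 1.42·65.317 = 133.773, which is > 129.150
-1.85·110.873 + 0.98·65.317 = -141.104, which is > -143.457
1.38·110.873 − 1.59·65.317 = 49.151, which is < 53.589
This sign pattern matches K.

K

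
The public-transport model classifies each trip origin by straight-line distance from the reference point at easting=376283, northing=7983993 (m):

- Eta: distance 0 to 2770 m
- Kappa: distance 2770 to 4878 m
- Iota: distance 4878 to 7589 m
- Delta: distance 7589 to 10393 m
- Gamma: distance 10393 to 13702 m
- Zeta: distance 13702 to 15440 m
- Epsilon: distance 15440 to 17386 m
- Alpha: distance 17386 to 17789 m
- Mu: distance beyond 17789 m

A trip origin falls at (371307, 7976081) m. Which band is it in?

Delta

Distance = √((371307−376283)² + (7976081−7983993)²) = √(24760576.000 + 62599744.000) = 9346.674 m.
7589 ≤ 9346.674 < 10393 → Delta.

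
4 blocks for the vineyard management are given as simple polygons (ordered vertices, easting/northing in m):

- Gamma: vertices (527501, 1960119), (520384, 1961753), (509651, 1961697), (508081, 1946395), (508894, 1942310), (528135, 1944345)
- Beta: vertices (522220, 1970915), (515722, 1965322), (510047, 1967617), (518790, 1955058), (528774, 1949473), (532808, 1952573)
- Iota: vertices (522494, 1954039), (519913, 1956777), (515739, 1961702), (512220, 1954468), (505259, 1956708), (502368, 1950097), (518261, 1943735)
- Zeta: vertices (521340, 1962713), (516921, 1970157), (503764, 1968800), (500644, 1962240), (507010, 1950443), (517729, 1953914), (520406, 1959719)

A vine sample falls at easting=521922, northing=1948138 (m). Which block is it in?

Cast a ray rightward from (521922, 1948138). For each polygon, the edges (by vertex number in listed order) whose endpoints lie on opposite sides of northing = 1948138, where each meets that height, and whether that is right or left of the point:
Gamma: 3–4 at easting≈508259.8 (left), 6–1 at easting≈527982.5 (right) → 1 crossing.
Beta: no edge straddles that height → 0 crossings.
Iota: 6–7 at easting≈507261.8 (left), 7–1 at easting≈520069.8 (left) → 0 crossings.
Zeta: no edge straddles that height → 0 crossings.
Only Gamma has an odd count, so the point is inside Gamma.

Gamma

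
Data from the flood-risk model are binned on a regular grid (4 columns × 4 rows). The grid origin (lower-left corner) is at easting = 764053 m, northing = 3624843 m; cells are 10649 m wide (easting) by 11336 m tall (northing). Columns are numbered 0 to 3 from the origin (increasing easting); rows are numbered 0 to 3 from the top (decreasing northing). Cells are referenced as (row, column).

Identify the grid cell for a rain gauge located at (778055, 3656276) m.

Column index: ⌊(778055 − 764053) / 10649⌋ = ⌊1.315⌋ = 1
Row offset from origin: ⌊(3656276 − 3624843) / 11336⌋ = ⌊2.773⌋ = 2 → row 1 (counted from top)

(1, 1)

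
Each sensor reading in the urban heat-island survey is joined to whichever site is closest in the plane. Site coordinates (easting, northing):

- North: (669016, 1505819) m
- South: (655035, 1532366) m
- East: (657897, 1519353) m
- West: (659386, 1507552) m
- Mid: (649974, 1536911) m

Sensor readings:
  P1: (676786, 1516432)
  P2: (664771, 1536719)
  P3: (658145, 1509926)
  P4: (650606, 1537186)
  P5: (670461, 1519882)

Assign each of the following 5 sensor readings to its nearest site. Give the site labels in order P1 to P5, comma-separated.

North, South, West, Mid, East

P1 → North (d²=173008669.00)
P2 → South (d²=113738305.00)
P3 → West (d²=7175957.00)
P4 → Mid (d²=475049.00)
P5 → East (d²=158133937.00)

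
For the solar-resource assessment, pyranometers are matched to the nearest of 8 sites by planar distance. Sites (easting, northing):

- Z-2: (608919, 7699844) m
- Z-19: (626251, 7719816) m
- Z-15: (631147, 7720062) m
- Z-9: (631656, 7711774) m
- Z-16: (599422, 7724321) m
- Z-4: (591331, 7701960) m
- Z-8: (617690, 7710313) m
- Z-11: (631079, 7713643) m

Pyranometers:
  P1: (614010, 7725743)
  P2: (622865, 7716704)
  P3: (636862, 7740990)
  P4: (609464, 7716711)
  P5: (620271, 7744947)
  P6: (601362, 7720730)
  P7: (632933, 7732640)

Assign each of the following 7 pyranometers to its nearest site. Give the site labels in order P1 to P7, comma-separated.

P1 → Z-19 (d²=184971410.00)
P2 → Z-19 (d²=21149540.00)
P3 → Z-15 (d²=470642409.00)
P4 → Z-8 (d²=108601480.00)
P5 → Z-19 (d²=667327561.00)
P6 → Z-16 (d²=16658881.00)
P7 → Z-15 (d²=161395880.00)

Z-19, Z-19, Z-15, Z-8, Z-19, Z-16, Z-15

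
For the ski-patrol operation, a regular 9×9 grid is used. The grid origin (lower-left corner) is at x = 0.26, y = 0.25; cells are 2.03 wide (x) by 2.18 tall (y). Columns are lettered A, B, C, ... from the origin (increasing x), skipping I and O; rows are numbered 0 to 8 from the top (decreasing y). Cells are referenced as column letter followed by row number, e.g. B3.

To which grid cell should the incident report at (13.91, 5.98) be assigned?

Column index: ⌊(13.91 − 0.26) / 2.03⌋ = ⌊6.724⌋ = 6 → column G
Row offset from origin: ⌊(5.98 − 0.25) / 2.18⌋ = ⌊2.628⌋ = 2 → row 6 (counted from top)

G6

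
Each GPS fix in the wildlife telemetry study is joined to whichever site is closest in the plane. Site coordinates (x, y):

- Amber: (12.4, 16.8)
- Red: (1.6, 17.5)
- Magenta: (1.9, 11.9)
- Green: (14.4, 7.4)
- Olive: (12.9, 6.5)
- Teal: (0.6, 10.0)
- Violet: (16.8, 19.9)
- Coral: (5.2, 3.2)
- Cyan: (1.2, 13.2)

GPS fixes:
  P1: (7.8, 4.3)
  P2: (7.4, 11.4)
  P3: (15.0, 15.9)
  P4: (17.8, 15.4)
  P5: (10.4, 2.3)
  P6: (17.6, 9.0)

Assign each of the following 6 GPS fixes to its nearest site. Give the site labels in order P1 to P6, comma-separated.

Coral, Magenta, Amber, Violet, Olive, Green

P1 → Coral (d²=7.97)
P2 → Magenta (d²=30.50)
P3 → Amber (d²=7.57)
P4 → Violet (d²=21.25)
P5 → Olive (d²=23.89)
P6 → Green (d²=12.80)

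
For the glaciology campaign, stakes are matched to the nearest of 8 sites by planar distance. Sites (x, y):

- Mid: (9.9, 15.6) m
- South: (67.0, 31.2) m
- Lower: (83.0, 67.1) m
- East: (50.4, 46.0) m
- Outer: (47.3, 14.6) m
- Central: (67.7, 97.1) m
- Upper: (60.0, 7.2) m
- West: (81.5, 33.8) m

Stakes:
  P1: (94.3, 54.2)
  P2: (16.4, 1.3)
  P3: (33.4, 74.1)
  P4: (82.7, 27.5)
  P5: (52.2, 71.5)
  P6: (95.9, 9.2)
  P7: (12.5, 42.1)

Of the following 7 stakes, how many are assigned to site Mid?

P1 → Lower
P2 → Mid
P3 → East
P4 → West
P5 → East
P6 → West
P7 → Mid
2 of the 7 go to Mid.

2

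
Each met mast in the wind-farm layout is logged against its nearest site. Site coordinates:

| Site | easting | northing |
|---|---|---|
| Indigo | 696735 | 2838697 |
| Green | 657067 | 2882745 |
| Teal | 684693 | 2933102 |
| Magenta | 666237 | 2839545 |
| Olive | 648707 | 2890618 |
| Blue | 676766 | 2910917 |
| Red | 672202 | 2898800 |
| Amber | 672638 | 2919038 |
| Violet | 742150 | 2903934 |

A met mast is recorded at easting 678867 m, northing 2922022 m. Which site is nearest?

Squared distances to each site:
Indigo: 7262321049.000; Green: 2017922729.000; Teal: 156708676.000; Magenta: 6961972429.000; Olive: 1895836816.000; Blue: 127735226.000; Red: 583683509.000; Amber: 47704697.000; Violet: 4331913833.000.
Minimum at Amber.

Amber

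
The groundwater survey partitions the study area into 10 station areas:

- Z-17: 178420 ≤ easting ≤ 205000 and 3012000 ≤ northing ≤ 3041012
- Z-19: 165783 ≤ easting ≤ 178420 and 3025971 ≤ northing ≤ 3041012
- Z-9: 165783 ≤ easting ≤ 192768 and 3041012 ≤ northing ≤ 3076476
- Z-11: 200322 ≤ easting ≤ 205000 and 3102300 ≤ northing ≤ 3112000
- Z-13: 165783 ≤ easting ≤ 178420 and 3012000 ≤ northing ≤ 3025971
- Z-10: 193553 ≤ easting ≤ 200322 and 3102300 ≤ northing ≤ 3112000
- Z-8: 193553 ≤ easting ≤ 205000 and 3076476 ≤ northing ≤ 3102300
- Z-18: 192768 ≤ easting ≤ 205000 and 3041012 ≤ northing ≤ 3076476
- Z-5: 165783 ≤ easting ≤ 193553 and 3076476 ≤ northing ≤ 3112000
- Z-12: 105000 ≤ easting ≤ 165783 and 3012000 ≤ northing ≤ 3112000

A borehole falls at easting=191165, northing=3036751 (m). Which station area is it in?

The point has easting = 191165 and northing = 3036751.
Only Z-17 satisfies 178420 ≤ easting ≤ 205000 and 3012000 ≤ northing ≤ 3041012.

Z-17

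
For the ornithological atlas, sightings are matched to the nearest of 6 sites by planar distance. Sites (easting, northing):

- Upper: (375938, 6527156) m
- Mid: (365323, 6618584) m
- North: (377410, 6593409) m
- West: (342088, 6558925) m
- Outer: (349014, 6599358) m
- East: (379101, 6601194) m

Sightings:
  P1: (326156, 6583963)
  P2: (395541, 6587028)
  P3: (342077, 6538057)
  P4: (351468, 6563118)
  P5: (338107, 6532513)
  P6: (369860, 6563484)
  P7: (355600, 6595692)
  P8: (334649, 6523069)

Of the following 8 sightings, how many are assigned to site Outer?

P1 → Outer
P2 → North
P3 → West
P4 → West
P5 → West
P6 → West
P7 → Outer
P8 → West
2 of the 8 go to Outer.

2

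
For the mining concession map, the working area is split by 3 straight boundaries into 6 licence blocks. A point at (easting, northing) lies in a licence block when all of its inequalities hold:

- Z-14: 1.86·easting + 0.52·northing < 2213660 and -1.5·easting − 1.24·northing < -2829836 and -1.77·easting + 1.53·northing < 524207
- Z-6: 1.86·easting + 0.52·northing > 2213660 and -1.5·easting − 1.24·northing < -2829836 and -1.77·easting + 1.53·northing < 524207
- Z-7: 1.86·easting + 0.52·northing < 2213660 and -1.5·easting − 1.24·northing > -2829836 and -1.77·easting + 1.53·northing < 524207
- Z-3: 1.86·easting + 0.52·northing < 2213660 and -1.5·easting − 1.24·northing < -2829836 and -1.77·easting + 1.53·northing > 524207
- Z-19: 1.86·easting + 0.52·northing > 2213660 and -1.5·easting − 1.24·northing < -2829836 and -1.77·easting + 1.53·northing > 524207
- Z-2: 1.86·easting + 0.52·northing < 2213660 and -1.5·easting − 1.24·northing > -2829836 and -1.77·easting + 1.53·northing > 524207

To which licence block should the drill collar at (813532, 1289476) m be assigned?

Z-2

1.86·813532 + 0.52·1289476 = 2183697.040, which is < 2213660
-1.5·813532 − 1.24·1289476 = -2819248.240, which is > -2829836
-1.77·813532 + 1.53·1289476 = 532946.640, which is > 524207
This sign pattern matches Z-2.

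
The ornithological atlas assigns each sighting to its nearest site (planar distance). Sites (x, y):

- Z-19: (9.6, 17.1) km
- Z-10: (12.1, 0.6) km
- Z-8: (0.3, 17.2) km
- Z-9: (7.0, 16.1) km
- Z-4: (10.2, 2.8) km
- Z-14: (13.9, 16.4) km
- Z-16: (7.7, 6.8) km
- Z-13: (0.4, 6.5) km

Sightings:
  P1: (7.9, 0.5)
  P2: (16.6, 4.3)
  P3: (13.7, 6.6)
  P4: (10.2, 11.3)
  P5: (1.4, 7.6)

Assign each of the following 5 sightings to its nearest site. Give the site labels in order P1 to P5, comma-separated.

Z-4, Z-10, Z-4, Z-16, Z-13

P1 → Z-4 (d²=10.58)
P2 → Z-10 (d²=33.94)
P3 → Z-4 (d²=26.69)
P4 → Z-16 (d²=26.50)
P5 → Z-13 (d²=2.21)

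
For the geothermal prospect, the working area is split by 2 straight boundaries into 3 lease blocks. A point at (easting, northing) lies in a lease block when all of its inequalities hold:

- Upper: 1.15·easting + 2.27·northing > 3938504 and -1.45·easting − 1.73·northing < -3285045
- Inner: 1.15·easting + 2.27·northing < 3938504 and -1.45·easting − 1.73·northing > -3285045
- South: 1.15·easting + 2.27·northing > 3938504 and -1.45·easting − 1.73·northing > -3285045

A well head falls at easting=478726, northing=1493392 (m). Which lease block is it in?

1.15·478726 + 2.27·1493392 = 3940534.740, which is > 3938504
-1.45·478726 − 1.73·1493392 = -3277720.860, which is > -3285045
This sign pattern matches South.

South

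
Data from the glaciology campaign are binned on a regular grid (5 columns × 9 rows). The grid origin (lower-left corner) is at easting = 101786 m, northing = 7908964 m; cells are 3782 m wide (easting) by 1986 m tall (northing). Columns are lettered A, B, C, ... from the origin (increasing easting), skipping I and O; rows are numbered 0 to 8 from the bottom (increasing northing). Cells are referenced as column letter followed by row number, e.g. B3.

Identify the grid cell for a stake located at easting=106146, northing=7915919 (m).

Column index: ⌊(106146 − 101786) / 3782⌋ = ⌊1.153⌋ = 1 → column B
Row offset from origin: ⌊(7915919 − 7908964) / 1986⌋ = ⌊3.502⌋ = 3 → row 3

B3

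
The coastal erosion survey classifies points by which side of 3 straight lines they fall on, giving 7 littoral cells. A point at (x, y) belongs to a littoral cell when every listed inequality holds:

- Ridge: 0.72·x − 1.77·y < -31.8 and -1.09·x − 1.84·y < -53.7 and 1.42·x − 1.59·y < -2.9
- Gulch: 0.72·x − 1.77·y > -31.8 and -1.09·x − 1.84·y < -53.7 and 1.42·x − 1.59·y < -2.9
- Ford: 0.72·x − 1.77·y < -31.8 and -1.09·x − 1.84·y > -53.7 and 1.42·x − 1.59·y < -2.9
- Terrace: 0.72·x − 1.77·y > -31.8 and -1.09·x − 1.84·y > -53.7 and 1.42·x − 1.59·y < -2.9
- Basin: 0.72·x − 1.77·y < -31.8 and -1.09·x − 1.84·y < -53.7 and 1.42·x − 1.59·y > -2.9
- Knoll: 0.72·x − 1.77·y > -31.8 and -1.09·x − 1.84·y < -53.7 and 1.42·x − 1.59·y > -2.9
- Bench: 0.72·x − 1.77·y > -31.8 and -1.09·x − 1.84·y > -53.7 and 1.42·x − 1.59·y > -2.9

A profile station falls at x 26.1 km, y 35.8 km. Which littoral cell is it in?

0.72·26.1 − 1.77·35.8 = -44.574, which is < -31.8
-1.09·26.1 − 1.84·35.8 = -94.321, which is < -53.7
1.42·26.1 − 1.59·35.8 = -19.860, which is < -2.9
This sign pattern matches Ridge.

Ridge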